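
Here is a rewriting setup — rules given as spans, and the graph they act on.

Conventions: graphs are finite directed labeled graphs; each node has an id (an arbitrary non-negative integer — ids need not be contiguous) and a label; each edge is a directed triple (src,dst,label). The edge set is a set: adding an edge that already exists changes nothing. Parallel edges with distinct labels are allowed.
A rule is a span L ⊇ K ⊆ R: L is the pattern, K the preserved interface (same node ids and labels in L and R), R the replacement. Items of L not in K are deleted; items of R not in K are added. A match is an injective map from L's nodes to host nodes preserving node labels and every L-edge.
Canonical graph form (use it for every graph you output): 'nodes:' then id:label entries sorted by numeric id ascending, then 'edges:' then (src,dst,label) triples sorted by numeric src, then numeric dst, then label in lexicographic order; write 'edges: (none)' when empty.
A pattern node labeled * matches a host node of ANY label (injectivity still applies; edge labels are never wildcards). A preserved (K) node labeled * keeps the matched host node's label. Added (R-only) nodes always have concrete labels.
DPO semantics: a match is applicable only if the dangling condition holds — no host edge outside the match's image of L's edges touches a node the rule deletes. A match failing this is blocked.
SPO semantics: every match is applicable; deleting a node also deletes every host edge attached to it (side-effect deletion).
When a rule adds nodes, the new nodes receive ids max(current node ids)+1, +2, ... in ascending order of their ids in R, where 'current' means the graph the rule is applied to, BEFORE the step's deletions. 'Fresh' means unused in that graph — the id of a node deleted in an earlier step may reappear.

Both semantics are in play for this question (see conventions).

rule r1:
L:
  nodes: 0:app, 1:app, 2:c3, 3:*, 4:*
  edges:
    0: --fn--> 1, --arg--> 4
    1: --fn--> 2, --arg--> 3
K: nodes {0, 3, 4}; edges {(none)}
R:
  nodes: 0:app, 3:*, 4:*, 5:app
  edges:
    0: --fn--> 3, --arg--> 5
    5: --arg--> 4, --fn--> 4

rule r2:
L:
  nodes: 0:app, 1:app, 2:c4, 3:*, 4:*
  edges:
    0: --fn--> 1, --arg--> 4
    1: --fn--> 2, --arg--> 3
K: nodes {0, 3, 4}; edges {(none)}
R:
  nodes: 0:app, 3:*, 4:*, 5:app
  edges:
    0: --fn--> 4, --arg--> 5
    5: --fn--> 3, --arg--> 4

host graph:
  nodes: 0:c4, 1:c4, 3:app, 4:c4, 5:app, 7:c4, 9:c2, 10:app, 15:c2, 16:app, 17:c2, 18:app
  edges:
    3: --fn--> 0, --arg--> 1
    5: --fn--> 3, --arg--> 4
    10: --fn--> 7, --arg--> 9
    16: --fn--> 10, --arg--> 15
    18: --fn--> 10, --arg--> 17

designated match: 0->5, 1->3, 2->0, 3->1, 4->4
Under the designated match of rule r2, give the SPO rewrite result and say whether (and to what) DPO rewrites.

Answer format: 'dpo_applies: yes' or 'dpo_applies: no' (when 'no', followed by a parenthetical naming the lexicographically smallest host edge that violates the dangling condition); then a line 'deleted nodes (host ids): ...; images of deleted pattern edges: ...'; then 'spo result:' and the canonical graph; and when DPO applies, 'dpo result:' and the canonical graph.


dpo_applies: yes
deleted nodes (host ids): 0, 3; images of deleted pattern edges: (3,0,fn); (3,1,arg); (5,3,fn); (5,4,arg)
spo result:
nodes: 1:c4, 4:c4, 5:app, 7:c4, 9:c2, 10:app, 15:c2, 16:app, 17:c2, 18:app, 19:app
edges: (5,4,fn); (5,19,arg); (10,7,fn); (10,9,arg); (16,10,fn); (16,15,arg); (18,10,fn); (18,17,arg); (19,1,fn); (19,4,arg)
dpo result:
nodes: 1:c4, 4:c4, 5:app, 7:c4, 9:c2, 10:app, 15:c2, 16:app, 17:c2, 18:app, 19:app
edges: (5,4,fn); (5,19,arg); (10,7,fn); (10,9,arg); (16,10,fn); (16,15,arg); (18,10,fn); (18,17,arg); (19,1,fn); (19,4,arg)


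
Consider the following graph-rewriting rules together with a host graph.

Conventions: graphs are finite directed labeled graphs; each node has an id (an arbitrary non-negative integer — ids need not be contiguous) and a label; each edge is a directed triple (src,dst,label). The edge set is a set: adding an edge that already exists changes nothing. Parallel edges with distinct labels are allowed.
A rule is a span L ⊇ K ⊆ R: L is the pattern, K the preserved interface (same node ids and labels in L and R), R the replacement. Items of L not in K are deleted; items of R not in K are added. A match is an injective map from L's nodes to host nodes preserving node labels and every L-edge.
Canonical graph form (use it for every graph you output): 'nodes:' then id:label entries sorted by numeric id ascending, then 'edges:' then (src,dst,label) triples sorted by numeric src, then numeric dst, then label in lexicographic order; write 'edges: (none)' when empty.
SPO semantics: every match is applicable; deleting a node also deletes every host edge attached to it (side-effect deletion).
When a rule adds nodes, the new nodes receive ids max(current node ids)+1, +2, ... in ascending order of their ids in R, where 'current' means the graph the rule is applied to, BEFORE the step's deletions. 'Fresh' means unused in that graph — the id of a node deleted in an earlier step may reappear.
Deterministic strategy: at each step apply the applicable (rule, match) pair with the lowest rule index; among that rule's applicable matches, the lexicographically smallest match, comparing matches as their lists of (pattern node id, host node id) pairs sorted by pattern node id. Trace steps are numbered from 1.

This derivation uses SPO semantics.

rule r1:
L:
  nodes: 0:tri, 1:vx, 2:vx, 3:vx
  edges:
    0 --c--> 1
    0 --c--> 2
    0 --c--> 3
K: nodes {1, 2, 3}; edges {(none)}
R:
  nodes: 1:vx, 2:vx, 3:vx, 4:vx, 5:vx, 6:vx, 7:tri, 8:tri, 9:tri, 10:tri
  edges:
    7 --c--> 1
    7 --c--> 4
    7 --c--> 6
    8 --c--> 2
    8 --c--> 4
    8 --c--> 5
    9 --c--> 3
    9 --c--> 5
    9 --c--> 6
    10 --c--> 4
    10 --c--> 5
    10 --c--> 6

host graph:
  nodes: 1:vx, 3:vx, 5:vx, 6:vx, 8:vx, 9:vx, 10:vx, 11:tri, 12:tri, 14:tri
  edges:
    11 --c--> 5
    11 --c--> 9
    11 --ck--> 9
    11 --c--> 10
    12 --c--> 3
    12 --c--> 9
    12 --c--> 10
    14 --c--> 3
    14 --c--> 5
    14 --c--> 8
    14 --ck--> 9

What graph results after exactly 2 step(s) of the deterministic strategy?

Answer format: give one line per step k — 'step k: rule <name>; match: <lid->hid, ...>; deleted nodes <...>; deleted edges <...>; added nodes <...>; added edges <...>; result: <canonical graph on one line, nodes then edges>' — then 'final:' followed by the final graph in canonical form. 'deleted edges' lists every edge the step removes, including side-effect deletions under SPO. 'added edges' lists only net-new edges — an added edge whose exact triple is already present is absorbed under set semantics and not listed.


step 1: rule r1; match: 0->11, 1->5, 2->9, 3->10; deleted nodes 11; deleted edges (11,5,c); (11,9,c); (11,9,ck); (11,10,c); added nodes 15, 16, 17, 18, 19, 20, 21; added edges (18,5,c); (18,15,c); (18,17,c); (19,9,c); (19,15,c); (19,16,c); (20,10,c); (20,16,c); (20,17,c); (21,15,c); (21,16,c); (21,17,c); result: nodes: 1:vx, 3:vx, 5:vx, 6:vx, 8:vx, 9:vx, 10:vx, 12:tri, 14:tri, 15:vx, 16:vx, 17:vx, 18:tri, 19:tri, 20:tri, 21:tri edges: (12,3,c); (12,9,c); (12,10,c); (14,3,c); (14,5,c); (14,8,c); (14,9,ck); (18,5,c); (18,15,c); (18,17,c); (19,9,c); (19,15,c); (19,16,c); (20,10,c); (20,16,c); (20,17,c); (21,15,c); (21,16,c); (21,17,c)
step 2: rule r1; match: 0->12, 1->3, 2->9, 3->10; deleted nodes 12; deleted edges (12,3,c); (12,9,c); (12,10,c); added nodes 22, 23, 24, 25, 26, 27, 28; added edges (25,3,c); (25,22,c); (25,24,c); (26,9,c); (26,22,c); (26,23,c); (27,10,c); (27,23,c); (27,24,c); (28,22,c); (28,23,c); (28,24,c); result: nodes: 1:vx, 3:vx, 5:vx, 6:vx, 8:vx, 9:vx, 10:vx, 14:tri, 15:vx, 16:vx, 17:vx, 18:tri, 19:tri, 20:tri, 21:tri, 22:vx, 23:vx, 24:vx, 25:tri, 26:tri, 27:tri, 28:tri edges: (14,3,c); (14,5,c); (14,8,c); (14,9,ck); (18,5,c); (18,15,c); (18,17,c); (19,9,c); (19,15,c); (19,16,c); (20,10,c); (20,16,c); (20,17,c); (21,15,c); (21,16,c); (21,17,c); (25,3,c); (25,22,c); (25,24,c); (26,9,c); (26,22,c); (26,23,c); (27,10,c); (27,23,c); (27,24,c); (28,22,c); (28,23,c); (28,24,c)
final:
nodes: 1:vx, 3:vx, 5:vx, 6:vx, 8:vx, 9:vx, 10:vx, 14:tri, 15:vx, 16:vx, 17:vx, 18:tri, 19:tri, 20:tri, 21:tri, 22:vx, 23:vx, 24:vx, 25:tri, 26:tri, 27:tri, 28:tri
edges: (14,3,c); (14,5,c); (14,8,c); (14,9,ck); (18,5,c); (18,15,c); (18,17,c); (19,9,c); (19,15,c); (19,16,c); (20,10,c); (20,16,c); (20,17,c); (21,15,c); (21,16,c); (21,17,c); (25,3,c); (25,22,c); (25,24,c); (26,9,c); (26,22,c); (26,23,c); (27,10,c); (27,23,c); (27,24,c); (28,22,c); (28,23,c); (28,24,c)


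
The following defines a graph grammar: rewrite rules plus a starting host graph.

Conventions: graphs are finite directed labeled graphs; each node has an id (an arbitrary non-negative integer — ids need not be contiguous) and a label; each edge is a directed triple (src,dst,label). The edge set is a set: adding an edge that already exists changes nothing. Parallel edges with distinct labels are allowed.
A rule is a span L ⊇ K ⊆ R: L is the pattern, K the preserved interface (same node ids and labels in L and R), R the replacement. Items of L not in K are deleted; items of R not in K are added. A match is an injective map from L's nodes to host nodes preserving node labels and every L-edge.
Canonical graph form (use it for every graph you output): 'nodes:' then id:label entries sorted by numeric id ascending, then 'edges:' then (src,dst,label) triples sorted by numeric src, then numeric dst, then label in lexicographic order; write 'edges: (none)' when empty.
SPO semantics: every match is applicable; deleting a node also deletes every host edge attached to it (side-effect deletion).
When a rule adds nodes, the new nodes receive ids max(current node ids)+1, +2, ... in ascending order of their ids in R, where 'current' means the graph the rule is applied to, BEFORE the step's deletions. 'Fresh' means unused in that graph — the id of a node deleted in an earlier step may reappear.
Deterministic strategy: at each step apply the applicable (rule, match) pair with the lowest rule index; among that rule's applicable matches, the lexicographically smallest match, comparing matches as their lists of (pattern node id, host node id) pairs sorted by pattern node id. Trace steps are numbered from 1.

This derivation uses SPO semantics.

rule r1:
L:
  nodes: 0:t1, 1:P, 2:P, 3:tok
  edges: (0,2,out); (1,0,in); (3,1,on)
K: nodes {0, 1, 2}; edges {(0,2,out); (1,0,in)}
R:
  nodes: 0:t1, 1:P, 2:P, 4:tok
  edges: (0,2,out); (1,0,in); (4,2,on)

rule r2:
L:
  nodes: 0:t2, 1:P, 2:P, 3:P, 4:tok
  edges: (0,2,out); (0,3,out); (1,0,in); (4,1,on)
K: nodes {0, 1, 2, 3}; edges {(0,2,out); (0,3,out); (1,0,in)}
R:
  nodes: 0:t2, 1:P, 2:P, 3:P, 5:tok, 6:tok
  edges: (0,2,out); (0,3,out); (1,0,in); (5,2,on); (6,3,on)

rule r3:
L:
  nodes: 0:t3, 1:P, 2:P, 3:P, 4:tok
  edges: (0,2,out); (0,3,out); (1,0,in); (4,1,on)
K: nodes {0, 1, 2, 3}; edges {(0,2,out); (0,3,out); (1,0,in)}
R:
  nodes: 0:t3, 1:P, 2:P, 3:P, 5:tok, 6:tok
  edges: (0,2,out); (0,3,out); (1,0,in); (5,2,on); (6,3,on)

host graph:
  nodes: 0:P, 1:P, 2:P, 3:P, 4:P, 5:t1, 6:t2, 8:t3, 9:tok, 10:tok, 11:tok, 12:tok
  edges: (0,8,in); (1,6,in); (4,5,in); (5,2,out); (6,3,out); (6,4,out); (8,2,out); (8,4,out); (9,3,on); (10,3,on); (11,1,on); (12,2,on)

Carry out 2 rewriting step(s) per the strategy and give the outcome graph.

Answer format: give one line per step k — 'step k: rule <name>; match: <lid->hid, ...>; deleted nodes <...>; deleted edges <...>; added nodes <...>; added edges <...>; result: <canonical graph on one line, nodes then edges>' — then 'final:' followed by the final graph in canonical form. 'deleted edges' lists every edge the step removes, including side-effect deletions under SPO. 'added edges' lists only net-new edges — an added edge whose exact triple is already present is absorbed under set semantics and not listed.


step 1: rule r2; match: 0->6, 1->1, 2->3, 3->4, 4->11; deleted nodes 11; deleted edges (11,1,on); added nodes 13, 14; added edges (13,3,on); (14,4,on); result: nodes: 0:P, 1:P, 2:P, 3:P, 4:P, 5:t1, 6:t2, 8:t3, 9:tok, 10:tok, 12:tok, 13:tok, 14:tok edges: (0,8,in); (1,6,in); (4,5,in); (5,2,out); (6,3,out); (6,4,out); (8,2,out); (8,4,out); (9,3,on); (10,3,on); (12,2,on); (13,3,on); (14,4,on)
step 2: rule r1; match: 0->5, 1->4, 2->2, 3->14; deleted nodes 14; deleted edges (14,4,on); added nodes 15; added edges (15,2,on); result: nodes: 0:P, 1:P, 2:P, 3:P, 4:P, 5:t1, 6:t2, 8:t3, 9:tok, 10:tok, 12:tok, 13:tok, 15:tok edges: (0,8,in); (1,6,in); (4,5,in); (5,2,out); (6,3,out); (6,4,out); (8,2,out); (8,4,out); (9,3,on); (10,3,on); (12,2,on); (13,3,on); (15,2,on)
final:
nodes: 0:P, 1:P, 2:P, 3:P, 4:P, 5:t1, 6:t2, 8:t3, 9:tok, 10:tok, 12:tok, 13:tok, 15:tok
edges: (0,8,in); (1,6,in); (4,5,in); (5,2,out); (6,3,out); (6,4,out); (8,2,out); (8,4,out); (9,3,on); (10,3,on); (12,2,on); (13,3,on); (15,2,on)


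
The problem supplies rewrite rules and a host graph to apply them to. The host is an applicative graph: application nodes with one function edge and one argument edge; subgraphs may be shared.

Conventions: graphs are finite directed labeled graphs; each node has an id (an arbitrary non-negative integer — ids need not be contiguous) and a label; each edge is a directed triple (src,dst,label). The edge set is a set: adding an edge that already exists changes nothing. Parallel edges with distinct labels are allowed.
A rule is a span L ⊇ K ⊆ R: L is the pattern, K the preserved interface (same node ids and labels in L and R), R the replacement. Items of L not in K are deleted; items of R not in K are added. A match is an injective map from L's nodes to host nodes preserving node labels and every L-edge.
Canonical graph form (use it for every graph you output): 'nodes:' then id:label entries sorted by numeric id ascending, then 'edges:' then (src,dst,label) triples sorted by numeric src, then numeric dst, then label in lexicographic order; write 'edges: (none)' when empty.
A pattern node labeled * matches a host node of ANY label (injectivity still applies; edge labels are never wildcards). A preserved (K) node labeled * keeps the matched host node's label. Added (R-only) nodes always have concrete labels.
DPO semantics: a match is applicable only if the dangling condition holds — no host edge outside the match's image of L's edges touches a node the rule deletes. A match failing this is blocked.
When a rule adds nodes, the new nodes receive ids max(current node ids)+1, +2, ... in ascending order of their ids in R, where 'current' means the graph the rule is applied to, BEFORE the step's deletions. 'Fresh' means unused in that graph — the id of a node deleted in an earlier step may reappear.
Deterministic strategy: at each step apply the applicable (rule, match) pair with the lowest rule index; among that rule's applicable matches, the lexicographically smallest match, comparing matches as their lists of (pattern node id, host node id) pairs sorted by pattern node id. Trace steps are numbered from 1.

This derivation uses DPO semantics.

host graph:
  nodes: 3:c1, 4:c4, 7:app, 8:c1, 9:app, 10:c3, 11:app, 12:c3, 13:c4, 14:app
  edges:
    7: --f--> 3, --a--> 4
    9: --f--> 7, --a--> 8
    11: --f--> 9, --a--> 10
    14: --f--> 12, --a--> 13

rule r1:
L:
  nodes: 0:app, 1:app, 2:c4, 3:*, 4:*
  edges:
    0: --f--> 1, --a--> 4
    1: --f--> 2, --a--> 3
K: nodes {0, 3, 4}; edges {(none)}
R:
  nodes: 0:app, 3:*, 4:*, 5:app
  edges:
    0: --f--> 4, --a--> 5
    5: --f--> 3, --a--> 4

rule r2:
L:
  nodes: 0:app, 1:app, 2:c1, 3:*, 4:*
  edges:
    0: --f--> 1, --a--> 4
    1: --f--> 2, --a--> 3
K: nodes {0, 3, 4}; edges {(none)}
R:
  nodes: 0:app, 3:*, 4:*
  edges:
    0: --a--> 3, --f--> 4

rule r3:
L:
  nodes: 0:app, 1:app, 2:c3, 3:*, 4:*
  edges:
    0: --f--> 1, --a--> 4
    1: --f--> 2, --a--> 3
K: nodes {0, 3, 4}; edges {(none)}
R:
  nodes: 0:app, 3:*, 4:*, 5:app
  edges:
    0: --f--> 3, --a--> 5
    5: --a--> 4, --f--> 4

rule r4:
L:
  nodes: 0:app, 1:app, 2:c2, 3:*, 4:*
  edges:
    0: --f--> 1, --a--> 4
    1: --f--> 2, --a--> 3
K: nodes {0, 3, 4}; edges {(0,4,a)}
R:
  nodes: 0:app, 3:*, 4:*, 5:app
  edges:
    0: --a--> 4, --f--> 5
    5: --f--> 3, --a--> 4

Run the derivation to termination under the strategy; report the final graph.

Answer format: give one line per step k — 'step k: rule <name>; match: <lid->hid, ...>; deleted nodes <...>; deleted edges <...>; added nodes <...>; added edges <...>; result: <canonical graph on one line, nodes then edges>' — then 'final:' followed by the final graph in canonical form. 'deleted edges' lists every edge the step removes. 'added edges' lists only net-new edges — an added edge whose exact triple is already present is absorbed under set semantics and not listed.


step 1: rule r2; match: 0->9, 1->7, 2->3, 3->4, 4->8; deleted nodes 3, 7; deleted edges (7,3,f); (7,4,a); (9,7,f); (9,8,a); added nodes (none); added edges (9,4,a); (9,8,f); result: nodes: 4:c4, 8:c1, 9:app, 10:c3, 11:app, 12:c3, 13:c4, 14:app edges: (9,4,a); (9,8,f); (11,9,f); (11,10,a); (14,12,f); (14,13,a)
step 2: rule r2; match: 0->11, 1->9, 2->8, 3->4, 4->10; deleted nodes 8, 9; deleted edges (9,4,a); (9,8,f); (11,9,f); (11,10,a); added nodes (none); added edges (11,4,a); (11,10,f); result: nodes: 4:c4, 10:c3, 11:app, 12:c3, 13:c4, 14:app edges: (11,4,a); (11,10,f); (14,12,f); (14,13,a)
final:
nodes: 4:c4, 10:c3, 11:app, 12:c3, 13:c4, 14:app
edges: (11,4,a); (11,10,f); (14,12,f); (14,13,a)


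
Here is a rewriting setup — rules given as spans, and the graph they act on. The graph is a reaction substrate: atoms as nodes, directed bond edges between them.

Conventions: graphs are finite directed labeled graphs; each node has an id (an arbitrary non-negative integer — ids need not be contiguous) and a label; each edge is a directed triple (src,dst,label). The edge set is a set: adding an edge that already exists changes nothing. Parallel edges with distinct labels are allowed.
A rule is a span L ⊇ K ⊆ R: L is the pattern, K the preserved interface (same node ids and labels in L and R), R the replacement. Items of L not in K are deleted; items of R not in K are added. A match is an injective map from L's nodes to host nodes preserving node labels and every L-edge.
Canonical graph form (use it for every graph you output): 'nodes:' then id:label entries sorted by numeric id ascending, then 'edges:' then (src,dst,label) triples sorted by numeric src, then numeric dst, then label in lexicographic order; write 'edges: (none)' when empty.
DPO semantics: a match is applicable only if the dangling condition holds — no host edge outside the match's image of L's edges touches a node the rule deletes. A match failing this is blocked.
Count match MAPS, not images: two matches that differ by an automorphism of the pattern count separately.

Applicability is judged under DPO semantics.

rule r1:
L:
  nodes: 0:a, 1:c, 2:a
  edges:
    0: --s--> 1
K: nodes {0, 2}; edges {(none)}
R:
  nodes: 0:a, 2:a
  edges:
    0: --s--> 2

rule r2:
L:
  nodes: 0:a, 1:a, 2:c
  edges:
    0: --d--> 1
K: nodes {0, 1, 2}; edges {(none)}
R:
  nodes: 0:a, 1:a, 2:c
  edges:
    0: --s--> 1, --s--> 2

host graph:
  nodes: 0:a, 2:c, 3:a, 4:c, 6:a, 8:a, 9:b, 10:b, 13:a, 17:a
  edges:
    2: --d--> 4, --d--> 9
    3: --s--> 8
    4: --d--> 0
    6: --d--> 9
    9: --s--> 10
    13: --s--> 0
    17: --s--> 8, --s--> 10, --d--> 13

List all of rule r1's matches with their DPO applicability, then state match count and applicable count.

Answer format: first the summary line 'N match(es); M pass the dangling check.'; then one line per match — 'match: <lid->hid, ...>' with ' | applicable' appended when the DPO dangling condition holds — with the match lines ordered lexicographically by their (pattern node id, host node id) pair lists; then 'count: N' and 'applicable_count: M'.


0 match(es); 0 pass the dangling check.
count: 0
applicable_count: 0


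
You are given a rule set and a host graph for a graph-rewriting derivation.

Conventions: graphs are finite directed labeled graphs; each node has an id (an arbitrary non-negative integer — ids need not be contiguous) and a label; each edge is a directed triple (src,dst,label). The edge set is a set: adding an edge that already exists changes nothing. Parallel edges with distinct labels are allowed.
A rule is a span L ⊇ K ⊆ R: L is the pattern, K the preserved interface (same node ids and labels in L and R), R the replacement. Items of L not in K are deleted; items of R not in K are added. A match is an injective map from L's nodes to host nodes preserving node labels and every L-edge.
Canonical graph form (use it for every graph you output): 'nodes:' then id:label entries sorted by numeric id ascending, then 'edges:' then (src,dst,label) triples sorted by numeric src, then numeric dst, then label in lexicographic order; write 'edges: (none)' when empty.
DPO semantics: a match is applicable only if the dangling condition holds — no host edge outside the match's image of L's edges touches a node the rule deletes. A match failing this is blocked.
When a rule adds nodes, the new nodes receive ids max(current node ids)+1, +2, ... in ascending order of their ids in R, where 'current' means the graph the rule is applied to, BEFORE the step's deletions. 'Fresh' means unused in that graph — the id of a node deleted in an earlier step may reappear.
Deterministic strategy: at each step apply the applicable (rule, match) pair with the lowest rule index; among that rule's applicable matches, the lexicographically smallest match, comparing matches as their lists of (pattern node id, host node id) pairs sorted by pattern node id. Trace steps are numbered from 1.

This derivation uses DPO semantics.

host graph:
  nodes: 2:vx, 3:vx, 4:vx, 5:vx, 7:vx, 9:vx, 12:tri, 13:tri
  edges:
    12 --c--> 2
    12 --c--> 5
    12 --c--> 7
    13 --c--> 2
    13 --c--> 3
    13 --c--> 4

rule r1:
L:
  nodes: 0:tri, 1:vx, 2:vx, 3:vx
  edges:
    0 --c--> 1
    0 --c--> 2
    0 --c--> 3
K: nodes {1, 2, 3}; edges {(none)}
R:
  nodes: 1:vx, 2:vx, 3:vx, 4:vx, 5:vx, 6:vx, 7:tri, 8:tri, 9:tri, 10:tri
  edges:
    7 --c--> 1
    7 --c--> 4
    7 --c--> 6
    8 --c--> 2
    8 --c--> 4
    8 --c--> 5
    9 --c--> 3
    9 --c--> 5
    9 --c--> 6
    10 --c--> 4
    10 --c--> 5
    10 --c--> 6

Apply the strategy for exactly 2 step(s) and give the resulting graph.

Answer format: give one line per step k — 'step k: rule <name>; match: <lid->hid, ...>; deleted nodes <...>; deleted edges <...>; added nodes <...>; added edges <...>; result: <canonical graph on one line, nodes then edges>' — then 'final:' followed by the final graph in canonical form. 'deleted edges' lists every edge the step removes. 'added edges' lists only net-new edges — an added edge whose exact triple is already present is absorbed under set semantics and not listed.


step 1: rule r1; match: 0->12, 1->2, 2->5, 3->7; deleted nodes 12; deleted edges (12,2,c); (12,5,c); (12,7,c); added nodes 14, 15, 16, 17, 18, 19, 20; added edges (17,2,c); (17,14,c); (17,16,c); (18,5,c); (18,14,c); (18,15,c); (19,7,c); (19,15,c); (19,16,c); (20,14,c); (20,15,c); (20,16,c); result: nodes: 2:vx, 3:vx, 4:vx, 5:vx, 7:vx, 9:vx, 13:tri, 14:vx, 15:vx, 16:vx, 17:tri, 18:tri, 19:tri, 20:tri edges: (13,2,c); (13,3,c); (13,4,c); (17,2,c); (17,14,c); (17,16,c); (18,5,c); (18,14,c); (18,15,c); (19,7,c); (19,15,c); (19,16,c); (20,14,c); (20,15,c); (20,16,c)
step 2: rule r1; match: 0->13, 1->2, 2->3, 3->4; deleted nodes 13; deleted edges (13,2,c); (13,3,c); (13,4,c); added nodes 21, 22, 23, 24, 25, 26, 27; added edges (24,2,c); (24,21,c); (24,23,c); (25,3,c); (25,21,c); (25,22,c); (26,4,c); (26,22,c); (26,23,c); (27,21,c); (27,22,c); (27,23,c); result: nodes: 2:vx, 3:vx, 4:vx, 5:vx, 7:vx, 9:vx, 14:vx, 15:vx, 16:vx, 17:tri, 18:tri, 19:tri, 20:tri, 21:vx, 22:vx, 23:vx, 24:tri, 25:tri, 26:tri, 27:tri edges: (17,2,c); (17,14,c); (17,16,c); (18,5,c); (18,14,c); (18,15,c); (19,7,c); (19,15,c); (19,16,c); (20,14,c); (20,15,c); (20,16,c); (24,2,c); (24,21,c); (24,23,c); (25,3,c); (25,21,c); (25,22,c); (26,4,c); (26,22,c); (26,23,c); (27,21,c); (27,22,c); (27,23,c)
final:
nodes: 2:vx, 3:vx, 4:vx, 5:vx, 7:vx, 9:vx, 14:vx, 15:vx, 16:vx, 17:tri, 18:tri, 19:tri, 20:tri, 21:vx, 22:vx, 23:vx, 24:tri, 25:tri, 26:tri, 27:tri
edges: (17,2,c); (17,14,c); (17,16,c); (18,5,c); (18,14,c); (18,15,c); (19,7,c); (19,15,c); (19,16,c); (20,14,c); (20,15,c); (20,16,c); (24,2,c); (24,21,c); (24,23,c); (25,3,c); (25,21,c); (25,22,c); (26,4,c); (26,22,c); (26,23,c); (27,21,c); (27,22,c); (27,23,c)


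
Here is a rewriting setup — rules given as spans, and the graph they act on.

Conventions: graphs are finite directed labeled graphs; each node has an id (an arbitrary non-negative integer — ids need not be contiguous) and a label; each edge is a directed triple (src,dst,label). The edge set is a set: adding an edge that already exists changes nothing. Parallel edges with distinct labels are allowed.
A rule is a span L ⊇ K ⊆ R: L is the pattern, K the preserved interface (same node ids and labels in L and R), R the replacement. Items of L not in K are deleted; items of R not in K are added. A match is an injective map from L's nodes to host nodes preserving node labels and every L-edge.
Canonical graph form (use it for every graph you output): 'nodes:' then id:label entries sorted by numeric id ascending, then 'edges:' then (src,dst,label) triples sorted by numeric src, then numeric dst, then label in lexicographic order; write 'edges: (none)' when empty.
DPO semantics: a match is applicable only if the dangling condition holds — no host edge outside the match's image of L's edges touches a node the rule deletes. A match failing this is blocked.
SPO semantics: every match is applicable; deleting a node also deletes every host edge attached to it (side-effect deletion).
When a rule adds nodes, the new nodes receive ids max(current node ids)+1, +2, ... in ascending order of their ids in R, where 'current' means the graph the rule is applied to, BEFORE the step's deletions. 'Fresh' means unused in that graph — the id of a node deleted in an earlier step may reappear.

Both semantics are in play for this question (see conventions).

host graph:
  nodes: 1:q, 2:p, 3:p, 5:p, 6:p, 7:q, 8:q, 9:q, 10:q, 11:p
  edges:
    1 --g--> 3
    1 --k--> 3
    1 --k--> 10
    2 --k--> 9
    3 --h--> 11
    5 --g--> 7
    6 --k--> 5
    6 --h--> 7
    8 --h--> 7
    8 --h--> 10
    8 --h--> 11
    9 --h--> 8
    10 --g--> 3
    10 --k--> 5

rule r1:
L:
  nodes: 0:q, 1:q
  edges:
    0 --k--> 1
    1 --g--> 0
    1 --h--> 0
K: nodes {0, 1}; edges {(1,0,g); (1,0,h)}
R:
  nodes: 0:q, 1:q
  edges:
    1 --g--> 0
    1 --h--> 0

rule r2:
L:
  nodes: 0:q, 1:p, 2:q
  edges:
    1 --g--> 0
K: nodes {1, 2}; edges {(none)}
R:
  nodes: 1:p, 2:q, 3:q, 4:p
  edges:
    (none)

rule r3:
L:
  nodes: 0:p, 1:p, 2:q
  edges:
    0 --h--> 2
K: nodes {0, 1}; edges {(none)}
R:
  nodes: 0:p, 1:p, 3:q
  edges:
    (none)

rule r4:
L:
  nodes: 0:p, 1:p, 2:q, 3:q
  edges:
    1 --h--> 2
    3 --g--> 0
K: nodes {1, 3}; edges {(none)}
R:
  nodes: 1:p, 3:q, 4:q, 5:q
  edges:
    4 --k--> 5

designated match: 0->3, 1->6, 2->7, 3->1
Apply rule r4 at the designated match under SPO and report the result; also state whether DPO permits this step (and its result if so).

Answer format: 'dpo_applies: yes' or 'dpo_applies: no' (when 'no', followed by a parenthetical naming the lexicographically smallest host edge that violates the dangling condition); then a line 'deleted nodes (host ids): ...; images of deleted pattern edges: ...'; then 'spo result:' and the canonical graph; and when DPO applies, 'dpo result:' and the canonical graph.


dpo_applies: no
(the rule deletes node 3, which keeps host edge (1,3,k) outside the match image — the dangling condition fails, DPO blocks; SPO proceeds and side-deletes such edges)
deleted nodes (host ids): 3, 7; images of deleted pattern edges: (1,3,g); (6,7,h)
spo result:
nodes: 1:q, 2:p, 5:p, 6:p, 8:q, 9:q, 10:q, 11:p, 12:q, 13:q
edges: (1,10,k); (2,9,k); (6,5,k); (8,10,h); (8,11,h); (9,8,h); (10,5,k); (12,13,k)


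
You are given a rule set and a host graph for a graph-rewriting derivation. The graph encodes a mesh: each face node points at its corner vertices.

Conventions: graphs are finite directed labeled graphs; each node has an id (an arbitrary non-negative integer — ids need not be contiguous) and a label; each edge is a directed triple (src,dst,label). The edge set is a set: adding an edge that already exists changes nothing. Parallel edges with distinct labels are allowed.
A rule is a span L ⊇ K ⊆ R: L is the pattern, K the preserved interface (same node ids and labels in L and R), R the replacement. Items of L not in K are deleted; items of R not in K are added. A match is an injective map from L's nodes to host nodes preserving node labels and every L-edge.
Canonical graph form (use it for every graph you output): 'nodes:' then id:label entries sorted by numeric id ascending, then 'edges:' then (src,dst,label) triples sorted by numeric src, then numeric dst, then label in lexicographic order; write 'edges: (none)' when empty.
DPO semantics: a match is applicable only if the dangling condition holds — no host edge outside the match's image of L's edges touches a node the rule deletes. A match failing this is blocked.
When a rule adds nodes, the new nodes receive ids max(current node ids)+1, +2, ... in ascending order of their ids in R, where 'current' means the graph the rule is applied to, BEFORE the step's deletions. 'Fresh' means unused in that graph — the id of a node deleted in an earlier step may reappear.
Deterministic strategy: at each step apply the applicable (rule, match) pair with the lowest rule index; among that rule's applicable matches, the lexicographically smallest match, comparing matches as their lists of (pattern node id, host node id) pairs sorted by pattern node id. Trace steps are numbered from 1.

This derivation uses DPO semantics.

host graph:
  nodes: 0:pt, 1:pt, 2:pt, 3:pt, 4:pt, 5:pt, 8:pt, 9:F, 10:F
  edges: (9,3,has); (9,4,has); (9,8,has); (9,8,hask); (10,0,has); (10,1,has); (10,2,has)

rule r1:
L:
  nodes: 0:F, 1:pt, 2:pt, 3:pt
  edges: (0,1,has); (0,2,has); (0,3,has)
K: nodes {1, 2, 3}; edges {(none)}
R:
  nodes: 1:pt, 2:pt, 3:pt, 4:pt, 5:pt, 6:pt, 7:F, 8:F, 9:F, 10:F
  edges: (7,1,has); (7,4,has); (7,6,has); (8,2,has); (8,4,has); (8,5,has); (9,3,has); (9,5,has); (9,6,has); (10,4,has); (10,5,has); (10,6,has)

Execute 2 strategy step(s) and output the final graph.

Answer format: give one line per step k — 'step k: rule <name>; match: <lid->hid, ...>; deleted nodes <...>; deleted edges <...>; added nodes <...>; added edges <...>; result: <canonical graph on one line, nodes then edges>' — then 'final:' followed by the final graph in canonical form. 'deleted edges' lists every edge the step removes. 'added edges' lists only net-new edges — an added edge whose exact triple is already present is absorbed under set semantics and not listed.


step 1: rule r1; match: 0->10, 1->0, 2->1, 3->2; deleted nodes 10; deleted edges (10,0,has); (10,1,has); (10,2,has); added nodes 11, 12, 13, 14, 15, 16, 17; added edges (14,0,has); (14,11,has); (14,13,has); (15,1,has); (15,11,has); (15,12,has); (16,2,has); (16,12,has); (16,13,has); (17,11,has); (17,12,has); (17,13,has); result: nodes: 0:pt, 1:pt, 2:pt, 3:pt, 4:pt, 5:pt, 8:pt, 9:F, 11:pt, 12:pt, 13:pt, 14:F, 15:F, 16:F, 17:F edges: (9,3,has); (9,4,has); (9,8,has); (9,8,hask); (14,0,has); (14,11,has); (14,13,has); (15,1,has); (15,11,has); (15,12,has); (16,2,has); (16,12,has); (16,13,has); (17,11,has); (17,12,has); (17,13,has)
step 2: rule r1; match: 0->14, 1->0, 2->11, 3->13; deleted nodes 14; deleted edges (14,0,has); (14,11,has); (14,13,has); added nodes 18, 19, 20, 21, 22, 23, 24; added edges (21,0,has); (21,18,has); (21,20,has); (22,11,has); (22,18,has); (22,19,has); (23,13,has); (23,19,has); (23,20,has); (24,18,has); (24,19,has); (24,20,has); result: nodes: 0:pt, 1:pt, 2:pt, 3:pt, 4:pt, 5:pt, 8:pt, 9:F, 11:pt, 12:pt, 13:pt, 15:F, 16:F, 17:F, 18:pt, 19:pt, 20:pt, 21:F, 22:F, 23:F, 24:F edges: (9,3,has); (9,4,has); (9,8,has); (9,8,hask); (15,1,has); (15,11,has); (15,12,has); (16,2,has); (16,12,has); (16,13,has); (17,11,has); (17,12,has); (17,13,has); (21,0,has); (21,18,has); (21,20,has); (22,11,has); (22,18,has); (22,19,has); (23,13,has); (23,19,has); (23,20,has); (24,18,has); (24,19,has); (24,20,has)
final:
nodes: 0:pt, 1:pt, 2:pt, 3:pt, 4:pt, 5:pt, 8:pt, 9:F, 11:pt, 12:pt, 13:pt, 15:F, 16:F, 17:F, 18:pt, 19:pt, 20:pt, 21:F, 22:F, 23:F, 24:F
edges: (9,3,has); (9,4,has); (9,8,has); (9,8,hask); (15,1,has); (15,11,has); (15,12,has); (16,2,has); (16,12,has); (16,13,has); (17,11,has); (17,12,has); (17,13,has); (21,0,has); (21,18,has); (21,20,has); (22,11,has); (22,18,has); (22,19,has); (23,13,has); (23,19,has); (23,20,has); (24,18,has); (24,19,has); (24,20,has)


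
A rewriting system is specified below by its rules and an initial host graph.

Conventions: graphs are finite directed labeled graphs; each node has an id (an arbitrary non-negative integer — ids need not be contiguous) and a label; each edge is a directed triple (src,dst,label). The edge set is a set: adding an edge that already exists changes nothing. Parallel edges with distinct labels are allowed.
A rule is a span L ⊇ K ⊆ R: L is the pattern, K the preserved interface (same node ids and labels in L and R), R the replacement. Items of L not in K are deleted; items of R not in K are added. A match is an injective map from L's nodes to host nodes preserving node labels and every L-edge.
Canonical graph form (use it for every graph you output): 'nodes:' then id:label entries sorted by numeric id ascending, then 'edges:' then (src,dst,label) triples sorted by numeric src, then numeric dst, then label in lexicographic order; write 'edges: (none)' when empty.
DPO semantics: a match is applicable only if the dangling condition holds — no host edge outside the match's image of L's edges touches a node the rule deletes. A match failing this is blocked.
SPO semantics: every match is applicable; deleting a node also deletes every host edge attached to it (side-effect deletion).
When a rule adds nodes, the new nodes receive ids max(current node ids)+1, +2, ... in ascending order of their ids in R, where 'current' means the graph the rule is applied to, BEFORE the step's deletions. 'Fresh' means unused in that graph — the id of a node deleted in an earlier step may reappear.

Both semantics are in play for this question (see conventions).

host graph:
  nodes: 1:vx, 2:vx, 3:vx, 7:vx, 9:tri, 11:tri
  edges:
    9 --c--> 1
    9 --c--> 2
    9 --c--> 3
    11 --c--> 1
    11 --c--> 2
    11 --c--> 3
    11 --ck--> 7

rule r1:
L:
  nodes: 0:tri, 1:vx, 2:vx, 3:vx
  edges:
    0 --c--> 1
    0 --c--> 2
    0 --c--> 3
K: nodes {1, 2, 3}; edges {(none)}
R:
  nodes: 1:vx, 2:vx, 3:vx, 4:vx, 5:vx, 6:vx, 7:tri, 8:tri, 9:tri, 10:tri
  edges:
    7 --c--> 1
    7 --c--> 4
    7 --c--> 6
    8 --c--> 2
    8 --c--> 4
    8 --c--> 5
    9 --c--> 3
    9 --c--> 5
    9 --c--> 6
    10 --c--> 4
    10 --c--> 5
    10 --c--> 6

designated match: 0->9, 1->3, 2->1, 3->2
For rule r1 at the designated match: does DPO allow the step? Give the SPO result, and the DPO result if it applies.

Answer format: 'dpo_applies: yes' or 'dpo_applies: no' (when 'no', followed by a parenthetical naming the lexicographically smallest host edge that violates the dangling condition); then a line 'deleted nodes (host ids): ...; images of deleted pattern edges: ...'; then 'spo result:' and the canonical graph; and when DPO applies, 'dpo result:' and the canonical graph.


dpo_applies: yes
deleted nodes (host ids): 9; images of deleted pattern edges: (9,1,c); (9,2,c); (9,3,c)
spo result:
nodes: 1:vx, 2:vx, 3:vx, 7:vx, 11:tri, 12:vx, 13:vx, 14:vx, 15:tri, 16:tri, 17:tri, 18:tri
edges: (11,1,c); (11,2,c); (11,3,c); (11,7,ck); (15,3,c); (15,12,c); (15,14,c); (16,1,c); (16,12,c); (16,13,c); (17,2,c); (17,13,c); (17,14,c); (18,12,c); (18,13,c); (18,14,c)
dpo result:
nodes: 1:vx, 2:vx, 3:vx, 7:vx, 11:tri, 12:vx, 13:vx, 14:vx, 15:tri, 16:tri, 17:tri, 18:tri
edges: (11,1,c); (11,2,c); (11,3,c); (11,7,ck); (15,3,c); (15,12,c); (15,14,c); (16,1,c); (16,12,c); (16,13,c); (17,2,c); (17,13,c); (17,14,c); (18,12,c); (18,13,c); (18,14,c)


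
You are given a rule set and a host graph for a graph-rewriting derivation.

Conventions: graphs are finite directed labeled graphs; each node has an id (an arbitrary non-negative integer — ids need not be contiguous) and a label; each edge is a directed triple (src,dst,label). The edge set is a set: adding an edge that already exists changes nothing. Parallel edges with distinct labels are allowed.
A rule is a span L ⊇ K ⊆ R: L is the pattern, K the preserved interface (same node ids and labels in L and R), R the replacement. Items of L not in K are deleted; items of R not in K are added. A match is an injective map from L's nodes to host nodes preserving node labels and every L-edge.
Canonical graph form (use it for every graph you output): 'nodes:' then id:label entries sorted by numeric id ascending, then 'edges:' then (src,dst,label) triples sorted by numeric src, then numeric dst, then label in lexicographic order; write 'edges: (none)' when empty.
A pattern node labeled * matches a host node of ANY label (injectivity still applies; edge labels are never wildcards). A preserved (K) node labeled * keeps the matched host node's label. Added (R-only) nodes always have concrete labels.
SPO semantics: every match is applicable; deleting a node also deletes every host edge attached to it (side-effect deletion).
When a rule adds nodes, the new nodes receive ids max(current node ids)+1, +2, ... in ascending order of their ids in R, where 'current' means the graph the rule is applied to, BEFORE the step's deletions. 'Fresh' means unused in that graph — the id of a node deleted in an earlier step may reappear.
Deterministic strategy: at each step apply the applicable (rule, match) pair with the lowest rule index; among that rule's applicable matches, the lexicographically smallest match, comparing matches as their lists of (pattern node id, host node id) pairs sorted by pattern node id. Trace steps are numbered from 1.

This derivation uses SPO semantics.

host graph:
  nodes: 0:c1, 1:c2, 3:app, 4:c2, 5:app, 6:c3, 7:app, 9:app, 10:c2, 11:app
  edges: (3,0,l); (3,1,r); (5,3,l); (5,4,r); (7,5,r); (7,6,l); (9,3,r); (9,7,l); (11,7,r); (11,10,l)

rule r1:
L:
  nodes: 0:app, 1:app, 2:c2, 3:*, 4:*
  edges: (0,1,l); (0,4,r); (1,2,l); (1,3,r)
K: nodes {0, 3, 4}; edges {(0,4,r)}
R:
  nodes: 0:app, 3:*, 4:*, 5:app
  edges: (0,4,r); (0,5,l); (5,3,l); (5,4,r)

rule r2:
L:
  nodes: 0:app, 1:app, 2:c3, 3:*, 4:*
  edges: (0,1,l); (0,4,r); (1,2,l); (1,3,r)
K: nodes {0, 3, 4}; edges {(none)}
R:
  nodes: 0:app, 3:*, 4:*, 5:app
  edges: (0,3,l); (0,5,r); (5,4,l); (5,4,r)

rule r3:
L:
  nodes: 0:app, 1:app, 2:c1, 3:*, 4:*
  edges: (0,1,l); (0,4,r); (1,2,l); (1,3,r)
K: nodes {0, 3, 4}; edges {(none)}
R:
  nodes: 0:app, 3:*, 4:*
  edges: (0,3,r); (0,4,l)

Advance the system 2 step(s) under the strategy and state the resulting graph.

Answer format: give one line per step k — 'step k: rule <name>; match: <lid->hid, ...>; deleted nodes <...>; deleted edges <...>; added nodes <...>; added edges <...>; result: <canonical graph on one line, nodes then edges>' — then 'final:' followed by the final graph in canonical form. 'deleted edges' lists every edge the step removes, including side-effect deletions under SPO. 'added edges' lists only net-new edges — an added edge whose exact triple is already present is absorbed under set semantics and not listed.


step 1: rule r2; match: 0->9, 1->7, 2->6, 3->5, 4->3; deleted nodes 6, 7; deleted edges (7,5,r); (7,6,l); (9,3,r); (9,7,l); (11,7,r); added nodes 12; added edges (9,5,l); (9,12,r); (12,3,l); (12,3,r); result: nodes: 0:c1, 1:c2, 3:app, 4:c2, 5:app, 9:app, 10:c2, 11:app, 12:app edges: (3,0,l); (3,1,r); (5,3,l); (5,4,r); (9,5,l); (9,12,r); (11,10,l); (12,3,l); (12,3,r)
step 2: rule r3; match: 0->5, 1->3, 2->0, 3->1, 4->4; deleted nodes 0, 3; deleted edges (3,0,l); (3,1,r); (5,3,l); (5,4,r); (12,3,l); (12,3,r); added nodes (none); added edges (5,1,r); (5,4,l); result: nodes: 1:c2, 4:c2, 5:app, 9:app, 10:c2, 11:app, 12:app edges: (5,1,r); (5,4,l); (9,5,l); (9,12,r); (11,10,l)
final:
nodes: 1:c2, 4:c2, 5:app, 9:app, 10:c2, 11:app, 12:app
edges: (5,1,r); (5,4,l); (9,5,l); (9,12,r); (11,10,l)
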